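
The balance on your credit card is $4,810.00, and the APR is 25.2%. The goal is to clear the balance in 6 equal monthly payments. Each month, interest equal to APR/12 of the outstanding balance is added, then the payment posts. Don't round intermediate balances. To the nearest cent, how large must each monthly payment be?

$861.61

Monthly rate r = 25.2%/12 = 2.1% = 0.021.
Level-payment amortization: P = B₀·r / (1 − (1+r)^(−n)) = 4810.00·0.021 / (1 − 1.021^(−6)).
Denominator 1 − (1+r)^(−6) = 0.117234102.
P = 101.01 / 0.117234102 ≈ 861.61.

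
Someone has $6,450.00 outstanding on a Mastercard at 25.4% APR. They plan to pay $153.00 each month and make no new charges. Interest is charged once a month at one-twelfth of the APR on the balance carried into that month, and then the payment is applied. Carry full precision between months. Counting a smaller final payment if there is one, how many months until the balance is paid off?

Monthly rate r = 25.4%/12 = 2.11667% = 0.0211667.
Recurrence: B ← B·(1+r) − $153.00.
Month 1: interest $136.53; balance after payment $6,433.52.
Month 2: interest $136.18; balance after payment $6,416.70.
Closed form: n = −ln(1 − rB₀/P)/ln(1+r) = −ln(0.10768)/ln(1.02117) ≈ 106.398, so the balance reaches zero during payment 107.

107 months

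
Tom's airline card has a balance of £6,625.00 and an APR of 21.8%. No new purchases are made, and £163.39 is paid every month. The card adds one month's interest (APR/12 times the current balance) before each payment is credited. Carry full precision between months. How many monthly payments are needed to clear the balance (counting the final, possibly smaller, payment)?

Monthly rate r = 21.8%/12 = 1.81667% = 0.0181667.
Recurrence: B ← B·(1+r) − £163.39.
Month 1: interest £120.35; balance after payment £6,581.96.
Month 2: interest £119.57; balance after payment £6,538.15.
Closed form: n = −ln(1 − rB₀/P)/ln(1+r) = −ln(0.26339)/ln(1.01817) ≈ 74.102, so the balance reaches zero during payment 75.

75 months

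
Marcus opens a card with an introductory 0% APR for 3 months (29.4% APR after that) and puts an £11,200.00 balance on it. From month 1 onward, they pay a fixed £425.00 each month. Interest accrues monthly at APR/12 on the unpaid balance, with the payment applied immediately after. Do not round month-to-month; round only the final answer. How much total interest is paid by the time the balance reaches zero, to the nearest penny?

£4,982.17

Promo months 1–3 at r₀ = 0%/12 = 0; months 4+ at r₁ = 29.4%/12 = 0.0245.
After month 3 (no interest yet): B = £11,200.00 − 3·£425.00 = £9,925.00.
Then at r₁ with £425.00/mo: n₂ = −ln(1 − r₁·B/P)/ln(1+r₁) ≈ 35.07 → 36 more payments.
Total paid = 38·£425.00 + £32.17 = £16,182.17; interest = £16,182.17 − £11,200.00 = £4,982.17.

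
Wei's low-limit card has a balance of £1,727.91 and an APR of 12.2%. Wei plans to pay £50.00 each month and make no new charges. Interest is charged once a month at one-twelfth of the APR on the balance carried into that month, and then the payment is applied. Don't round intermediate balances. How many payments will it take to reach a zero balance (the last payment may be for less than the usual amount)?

Monthly rate r = 12.2%/12 = 1.01667% = 0.0101667.
Recurrence: B ← B·(1+r) − £50.00.
Month 1: interest £17.57; balance after payment £1,695.48.
Month 2: interest £17.24; balance after payment £1,662.71.
Closed form: n = −ln(1 − rB₀/P)/ln(1+r) = −ln(0.64866)/ln(1.01017) ≈ 42.791, so the balance reaches zero during payment 43.

43 payments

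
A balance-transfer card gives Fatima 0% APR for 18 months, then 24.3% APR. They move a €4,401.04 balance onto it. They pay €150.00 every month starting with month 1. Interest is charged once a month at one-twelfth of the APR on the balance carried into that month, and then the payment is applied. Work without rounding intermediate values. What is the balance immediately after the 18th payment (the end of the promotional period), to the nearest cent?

Promo months 1–18 at r₀ = 0%/12 = 0; months 19+ at r₁ = 24.3%/12 = 0.02025.
After month 18 (no interest yet): B = €4,401.04 − 18·€150.00 = €1,701.04.

€1,701.04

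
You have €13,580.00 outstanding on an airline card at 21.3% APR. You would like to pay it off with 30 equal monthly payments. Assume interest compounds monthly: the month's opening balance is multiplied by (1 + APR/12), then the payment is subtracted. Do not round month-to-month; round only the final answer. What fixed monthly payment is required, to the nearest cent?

Monthly rate r = 21.3%/12 = 1.775% = 0.01775.
Level-payment amortization: P = B₀·r / (1 − (1+r)^(−n)) = 13580.00·0.01775 / (1 − 1.01775^(−30)).
Denominator 1 − (1+r)^(−30) = 0.410115929.
P = 241.045 / 0.410115929 ≈ 587.75.

€587.75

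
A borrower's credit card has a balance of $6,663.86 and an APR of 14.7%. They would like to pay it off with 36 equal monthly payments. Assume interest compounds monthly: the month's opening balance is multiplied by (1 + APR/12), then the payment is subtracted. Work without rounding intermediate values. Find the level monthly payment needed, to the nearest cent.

Monthly rate r = 14.7%/12 = 1.225% = 0.01225.
Level-payment amortization: P = B₀·r / (1 − (1+r)^(−n)) = 6663.86·0.01225 / (1 − 1.01225^(−36)).
Denominator 1 − (1+r)^(−36) = 0.354881162.
P = 81.6323 / 0.354881162 ≈ 230.03.

$230.03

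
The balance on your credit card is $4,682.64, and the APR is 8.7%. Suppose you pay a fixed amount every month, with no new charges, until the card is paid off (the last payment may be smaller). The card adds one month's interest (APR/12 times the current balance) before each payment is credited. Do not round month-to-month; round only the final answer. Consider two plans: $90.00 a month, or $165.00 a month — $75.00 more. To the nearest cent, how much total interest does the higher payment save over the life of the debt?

$638.20

Monthly rate r = 8.7%/12 = 0.725% = 0.00725.
At $90.00/mo: n = ⌈−ln(1 − rB₀/P)/ln(1+r)⌉ = 66 payments (last $49.92); total interest = total paid − $4,682.64 = $1,217.28.
At $165.00/mo: 32 payments (last $146.72); total interest $579.08.
Interest saved = $1,217.28 − $579.08 = $638.20.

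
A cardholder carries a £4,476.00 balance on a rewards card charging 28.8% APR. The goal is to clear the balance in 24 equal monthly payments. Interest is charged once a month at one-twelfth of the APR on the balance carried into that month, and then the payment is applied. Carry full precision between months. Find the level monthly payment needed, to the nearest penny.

£247.51

Monthly rate r = 28.8%/12 = 2.4% = 0.024.
Level-payment amortization: P = B₀·r / (1 − (1+r)^(−n)) = 4476.00·0.024 / (1 − 1.024^(−24)).
Denominator 1 − (1+r)^(−24) = 0.434020058.
P = 107.424 / 0.434020058 ≈ 247.51.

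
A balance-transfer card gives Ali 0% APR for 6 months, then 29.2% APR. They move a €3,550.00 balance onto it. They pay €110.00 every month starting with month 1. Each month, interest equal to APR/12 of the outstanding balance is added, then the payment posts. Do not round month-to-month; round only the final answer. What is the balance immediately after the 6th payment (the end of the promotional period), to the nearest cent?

€2,890.00

Promo months 1–6 at r₀ = 0%/12 = 0; months 7+ at r₁ = 29.2%/12 = 0.0243333.
After month 6 (no interest yet): B = €3,550.00 − 6·€110.00 = €2,890.00.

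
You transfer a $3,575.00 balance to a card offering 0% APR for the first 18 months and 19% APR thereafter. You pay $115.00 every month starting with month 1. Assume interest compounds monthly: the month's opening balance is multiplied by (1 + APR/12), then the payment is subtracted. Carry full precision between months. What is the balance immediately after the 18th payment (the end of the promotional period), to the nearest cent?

$1,505.00

Promo months 1–18 at r₀ = 0%/12 = 0; months 19+ at r₁ = 19%/12 = 0.0158333.
After month 18 (no interest yet): B = $3,575.00 − 18·$115.00 = $1,505.00.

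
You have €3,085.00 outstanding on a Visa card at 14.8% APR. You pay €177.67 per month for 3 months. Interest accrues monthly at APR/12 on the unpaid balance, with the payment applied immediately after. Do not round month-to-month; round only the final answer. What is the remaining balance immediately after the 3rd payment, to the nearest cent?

Monthly rate r = 14.8%/12 = 1.23333% = 0.0123333.
Each month: B ← B·(1+r) − €177.67.
Month 1: interest €38.05; balance after payment €2,945.38.
Month 2: interest €36.33; balance after payment €2,804.03.
Month 3: interest €34.58; balance after payment €2,660.95.

€2,660.95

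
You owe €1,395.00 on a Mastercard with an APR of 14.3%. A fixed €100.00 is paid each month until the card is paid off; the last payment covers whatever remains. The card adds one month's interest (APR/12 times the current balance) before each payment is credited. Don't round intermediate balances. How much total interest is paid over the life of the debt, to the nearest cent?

€139.86

Monthly rate r = 14.3%/12 = 1.19167% = 0.0119167.
Payoff takes n = ⌈−ln(1 − rB₀/P)/ln(1+r)⌉ = ⌈15.347⌉ = 16 payments; the last is €34.86.
Total paid = 15·€100.00 + €34.86 = €1,534.86.
Total interest = total paid − principal = €1,534.86 − €1,395.00 = €139.86.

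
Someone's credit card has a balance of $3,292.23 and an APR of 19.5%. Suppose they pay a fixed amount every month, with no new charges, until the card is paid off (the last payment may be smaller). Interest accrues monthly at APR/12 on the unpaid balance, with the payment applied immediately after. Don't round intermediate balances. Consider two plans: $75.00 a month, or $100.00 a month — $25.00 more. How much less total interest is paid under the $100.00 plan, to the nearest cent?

Monthly rate r = 19.5%/12 = 1.625% = 0.01625.
At $75.00/mo: n = ⌈−ln(1 − rB₀/P)/ln(1+r)⌉ = 78 payments (last $38.23); total interest = total paid − $3,292.23 = $2,521.00.
At $100.00/mo: 48 payments (last $50.33); total interest $1,458.10.
Interest saved = $2,521.00 − $1,458.10 = $1,062.90.

$1,062.90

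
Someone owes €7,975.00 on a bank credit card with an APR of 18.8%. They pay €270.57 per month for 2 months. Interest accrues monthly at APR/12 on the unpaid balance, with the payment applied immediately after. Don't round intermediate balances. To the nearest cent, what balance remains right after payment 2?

€7,681.46

Monthly rate r = 18.8%/12 = 1.56667% = 0.0156667.
Each month: B ← B·(1+r) − €270.57.
Month 1: interest €124.94; balance after payment €7,829.37.
Month 2: interest €122.66; balance after payment €7,681.46.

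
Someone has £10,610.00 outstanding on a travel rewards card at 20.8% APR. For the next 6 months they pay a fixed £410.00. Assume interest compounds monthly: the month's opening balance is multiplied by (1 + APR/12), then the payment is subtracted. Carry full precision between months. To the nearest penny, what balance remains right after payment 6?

£9,193.28

Monthly rate r = 20.8%/12 = 1.73333% = 0.0173333.
Each month: B ← B·(1+r) − £410.00.
Month 1: interest £183.91; balance after payment £10,383.91.
Month 2: interest £179.99; balance after payment £10,153.89.
Month 3: interest £176.00; balance after payment £9,919.90.
Month 4: interest £171.94; balance after payment £9,681.84.
Month 5: interest £167.82; balance after payment £9,439.66.
Month 6: interest £163.62; balance after payment £9,193.28.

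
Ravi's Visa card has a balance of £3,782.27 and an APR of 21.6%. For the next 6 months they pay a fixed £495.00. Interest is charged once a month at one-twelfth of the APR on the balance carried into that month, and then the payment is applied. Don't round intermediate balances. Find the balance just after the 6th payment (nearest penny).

Monthly rate r = 21.6%/12 = 1.8% = 0.018.
Each month: B ← B·(1+r) − £495.00.
Month 1: interest £68.08; balance after payment £3,355.35.
Month 2: interest £60.40; balance after payment £2,920.75.
Month 3: interest £52.57; balance after payment £2,478.32.
Month 4: interest £44.61; balance after payment £2,027.93.
Month 5: interest £36.50; balance after payment £1,569.43.
Month 6: interest £28.25; balance after payment £1,102.68.

£1,102.68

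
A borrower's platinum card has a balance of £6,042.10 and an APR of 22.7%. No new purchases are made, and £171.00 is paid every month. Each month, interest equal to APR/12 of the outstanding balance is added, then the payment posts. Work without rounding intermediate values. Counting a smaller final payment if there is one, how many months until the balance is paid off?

Monthly rate r = 22.7%/12 = 1.89167% = 0.0189167.
Recurrence: B ← B·(1+r) − £171.00.
Month 1: interest £114.30; balance after payment £5,985.40.
Month 2: interest £113.22; balance after payment £5,927.62.
Closed form: n = −ln(1 − rB₀/P)/ln(1+r) = −ln(0.3316)/ln(1.01892) ≈ 58.902, so the balance reaches zero during payment 59.

59 months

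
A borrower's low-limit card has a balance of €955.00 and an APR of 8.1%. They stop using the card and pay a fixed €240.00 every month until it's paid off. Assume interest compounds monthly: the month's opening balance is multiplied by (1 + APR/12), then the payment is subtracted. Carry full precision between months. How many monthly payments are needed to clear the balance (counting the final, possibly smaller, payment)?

Monthly rate r = 8.1%/12 = 0.675% = 0.00675.
Recurrence: B ← B·(1+r) − €240.00.
Month 1: interest €6.45; balance after payment €721.45.
Month 2: interest €4.87; balance after payment €486.32.
Month 3: interest €3.28; balance after payment €249.60.
Month 4: interest €1.68; balance after payment €11.28.
Month 5: interest €0.08; balance after payment €0.00.

5 months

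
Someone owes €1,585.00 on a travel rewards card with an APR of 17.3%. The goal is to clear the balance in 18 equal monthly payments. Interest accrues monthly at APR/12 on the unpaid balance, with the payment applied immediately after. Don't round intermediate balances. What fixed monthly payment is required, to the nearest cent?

Monthly rate r = 17.3%/12 = 1.44167% = 0.0144167.
Level-payment amortization: P = B₀·r / (1 − (1+r)^(−n)) = 1585.00·0.0144167 / (1 − 1.01442^(−18)).
Denominator 1 − (1+r)^(−18) = 0.227132166.
P = 22.8504 / 0.227132166 ≈ 100.60.

€100.60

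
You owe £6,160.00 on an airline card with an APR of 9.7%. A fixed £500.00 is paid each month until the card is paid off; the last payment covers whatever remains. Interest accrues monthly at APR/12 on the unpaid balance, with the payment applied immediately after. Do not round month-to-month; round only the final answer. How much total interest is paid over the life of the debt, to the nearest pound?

£355

Monthly rate r = 9.7%/12 = 0.808333% = 0.00808333.
Payoff takes n = ⌈−ln(1 − rB₀/P)/ln(1+r)⌉ = ⌈13.030⌉ = 14 payments; the last is £14.99.
Total paid = 13·£500.00 + £14.99 = £6,514.99.
Total interest = total paid − principal = £6,514.99 − £6,160.00 = £354.99.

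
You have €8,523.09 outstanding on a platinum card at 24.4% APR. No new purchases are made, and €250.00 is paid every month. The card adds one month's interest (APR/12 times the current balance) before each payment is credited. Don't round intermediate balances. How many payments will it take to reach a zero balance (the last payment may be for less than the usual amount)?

Monthly rate r = 24.4%/12 = 2.03333% = 0.0203333.
Recurrence: B ← B·(1+r) − €250.00.
Month 1: interest €173.30; balance after payment €8,446.39.
Month 2: interest €171.74; balance after payment €8,368.14.
Closed form: n = −ln(1 − rB₀/P)/ln(1+r) = −ln(0.30679)/ln(1.02033) ≈ 58.700, so the balance reaches zero during payment 59.

59 months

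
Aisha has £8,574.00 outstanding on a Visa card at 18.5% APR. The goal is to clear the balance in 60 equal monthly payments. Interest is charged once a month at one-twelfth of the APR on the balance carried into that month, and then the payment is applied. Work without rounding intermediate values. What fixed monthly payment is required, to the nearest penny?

£220.06

Monthly rate r = 18.5%/12 = 1.54167% = 0.0154167.
Level-payment amortization: P = B₀·r / (1 − (1+r)^(−n)) = 8574.00·0.0154167 / (1 − 1.01542^(−60)).
Denominator 1 − (1+r)^(−60) = 0.600660057.
P = 132.183 / 0.600660057 ≈ 220.06.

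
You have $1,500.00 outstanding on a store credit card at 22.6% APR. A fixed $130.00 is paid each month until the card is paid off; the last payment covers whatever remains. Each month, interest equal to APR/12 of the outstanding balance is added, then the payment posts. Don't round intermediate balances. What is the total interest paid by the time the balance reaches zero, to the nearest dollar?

$207

Monthly rate r = 22.6%/12 = 1.88333% = 0.0188333.
Payoff takes n = ⌈−ln(1 − rB₀/P)/ln(1+r)⌉ = ⌈13.132⌉ = 14 payments; the last is $17.27.
Total paid = 13·$130.00 + $17.27 = $1,707.27.
Total interest = total paid − principal = $1,707.27 − $1,500.00 = $207.27.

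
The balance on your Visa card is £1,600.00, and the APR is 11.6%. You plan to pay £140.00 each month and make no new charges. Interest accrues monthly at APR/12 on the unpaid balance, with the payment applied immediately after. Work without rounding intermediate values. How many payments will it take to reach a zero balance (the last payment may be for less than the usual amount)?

13 payments

Monthly rate r = 11.6%/12 = 0.966667% = 0.00966667.
Recurrence: B ← B·(1+r) − £140.00.
Month 1: interest £15.47; balance after payment £1,475.47.
Month 2: interest £14.26; balance after payment £1,349.73.
Closed form: n = −ln(1 − rB₀/P)/ln(1+r) = −ln(0.88952)/ln(1.00967) ≈ 12.169, so the balance reaches zero during payment 13.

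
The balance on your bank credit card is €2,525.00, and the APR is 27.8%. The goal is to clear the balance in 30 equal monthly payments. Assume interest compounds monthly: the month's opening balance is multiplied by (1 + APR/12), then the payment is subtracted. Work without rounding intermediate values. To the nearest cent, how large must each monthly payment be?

€117.71

Monthly rate r = 27.8%/12 = 2.31667% = 0.0231667.
Level-payment amortization: P = B₀·r / (1 − (1+r)^(−n)) = 2525.00·0.0231667 / (1 − 1.02317^(−30)).
Denominator 1 − (1+r)^(−30) = 0.496953062.
P = 58.4958 / 0.496953062 ≈ 117.71.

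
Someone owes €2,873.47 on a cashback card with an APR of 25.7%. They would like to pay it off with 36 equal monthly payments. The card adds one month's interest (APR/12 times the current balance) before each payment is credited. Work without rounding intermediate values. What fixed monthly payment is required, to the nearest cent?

€115.32

Monthly rate r = 25.7%/12 = 2.14167% = 0.0214167.
Level-payment amortization: P = B₀·r / (1 − (1+r)^(−n)) = 2873.47·0.0214167 / (1 − 1.02142^(−36)).
Denominator 1 − (1+r)^(−36) = 0.533669138.
P = 61.5401 / 0.533669138 ≈ 115.32.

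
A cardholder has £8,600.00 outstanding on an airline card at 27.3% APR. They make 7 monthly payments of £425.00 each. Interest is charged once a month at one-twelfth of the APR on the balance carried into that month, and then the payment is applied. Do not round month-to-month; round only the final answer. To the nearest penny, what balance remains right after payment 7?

£6,880.73

Monthly rate r = 27.3%/12 = 2.275% = 0.02275.
Each month: B ← B·(1+r) − £425.00.
Month 1: interest £195.65; balance after payment £8,370.65.
Month 2: interest £190.43; balance after payment £8,136.08.
Month 3: interest £185.10; balance after payment £7,896.18.
Month 4: interest £179.64; balance after payment £7,650.82.
Month 5: interest £174.06; balance after payment £7,399.87.
Month 6: interest £168.35; balance after payment £7,143.22.
Month 7: interest £162.51; balance after payment £6,880.73.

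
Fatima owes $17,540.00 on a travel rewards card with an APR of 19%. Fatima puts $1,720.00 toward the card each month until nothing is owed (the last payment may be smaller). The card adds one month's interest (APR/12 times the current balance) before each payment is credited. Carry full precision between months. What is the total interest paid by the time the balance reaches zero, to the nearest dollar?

Monthly rate r = 19%/12 = 1.58333% = 0.0158333.
Payoff takes n = ⌈−ln(1 − rB₀/P)/ln(1+r)⌉ = ⌈11.210⌉ = 12 payments; the last is $362.96.
Total paid = 11·$1,720.00 + $362.96 = $19,282.96.
Total interest = total paid − principal = $19,282.96 − $17,540.00 = $1,742.96.

$1,743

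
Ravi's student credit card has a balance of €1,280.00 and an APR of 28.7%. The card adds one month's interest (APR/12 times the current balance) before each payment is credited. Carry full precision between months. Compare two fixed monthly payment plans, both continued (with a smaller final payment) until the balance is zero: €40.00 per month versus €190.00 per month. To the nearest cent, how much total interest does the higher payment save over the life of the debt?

Monthly rate r = 28.7%/12 = 2.39167% = 0.0239167.
At €40.00/mo: n = ⌈−ln(1 − rB₀/P)/ln(1+r)⌉ = 62 payments (last €13.38); total interest = total paid − €1,280.00 = €1,173.38.
At €190.00/mo: 8 payments (last €82.91); total interest €132.91.
Interest saved = €1,173.38 − €132.91 = €1,040.47.

€1,040.47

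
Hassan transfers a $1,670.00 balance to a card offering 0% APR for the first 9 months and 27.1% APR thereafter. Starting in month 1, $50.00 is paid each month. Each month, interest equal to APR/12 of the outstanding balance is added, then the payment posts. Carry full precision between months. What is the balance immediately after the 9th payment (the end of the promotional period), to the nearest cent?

Promo months 1–9 at r₀ = 0%/12 = 0; months 10+ at r₁ = 27.1%/12 = 0.0225833.
After month 9 (no interest yet): B = $1,670.00 − 9·$50.00 = $1,220.00.

$1,220.00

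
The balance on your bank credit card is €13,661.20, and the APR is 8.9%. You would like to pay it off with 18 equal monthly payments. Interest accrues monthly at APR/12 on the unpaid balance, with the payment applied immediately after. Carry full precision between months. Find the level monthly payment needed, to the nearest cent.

€813.55

Monthly rate r = 8.9%/12 = 0.741667% = 0.00741667.
Level-payment amortization: P = B₀·r / (1 − (1+r)^(−n)) = 13661.20·0.00741667 / (1 − 1.00742^(−18)).
Denominator 1 − (1+r)^(−18) = 0.124541362.
P = 101.321 / 0.124541362 ≈ 813.55.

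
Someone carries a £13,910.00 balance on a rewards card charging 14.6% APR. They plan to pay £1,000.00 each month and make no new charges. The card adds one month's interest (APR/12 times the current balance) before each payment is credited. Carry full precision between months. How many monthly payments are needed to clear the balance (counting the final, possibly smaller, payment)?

Monthly rate r = 14.6%/12 = 1.21667% = 0.0121667.
Recurrence: B ← B·(1+r) − £1,000.00.
Month 1: interest £169.24; balance after payment £13,079.24.
Month 2: interest £159.13; balance after payment £12,238.37.
Closed form: n = −ln(1 − rB₀/P)/ln(1+r) = −ln(0.83076)/ln(1.01217) ≈ 15.332, so the balance reaches zero during payment 16.

16 months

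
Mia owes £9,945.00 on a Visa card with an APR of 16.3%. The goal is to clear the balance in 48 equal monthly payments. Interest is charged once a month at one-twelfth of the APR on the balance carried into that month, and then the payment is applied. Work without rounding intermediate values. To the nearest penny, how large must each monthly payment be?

Monthly rate r = 16.3%/12 = 1.35833% = 0.0135833.
Level-payment amortization: P = B₀·r / (1 − (1+r)^(−n)) = 9945.00·0.0135833 / (1 − 1.01358^(−48)).
Denominator 1 − (1+r)^(−48) = 0.476705842.
P = 135.086 / 0.476705842 ≈ 283.37.

£283.37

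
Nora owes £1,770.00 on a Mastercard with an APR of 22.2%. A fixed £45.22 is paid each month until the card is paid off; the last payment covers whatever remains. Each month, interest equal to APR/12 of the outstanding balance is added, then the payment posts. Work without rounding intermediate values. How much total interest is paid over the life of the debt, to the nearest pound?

£1,407

Monthly rate r = 22.2%/12 = 1.85% = 0.0185.
Payoff takes n = ⌈−ln(1 − rB₀/P)/ln(1+r)⌉ = ⌈70.253⌉ = 71 payments; the last is £11.54.
Total paid = 70·£45.22 + £11.54 = £3,176.94.
Total interest = total paid − principal = £3,176.94 − £1,770.00 = £1,406.94.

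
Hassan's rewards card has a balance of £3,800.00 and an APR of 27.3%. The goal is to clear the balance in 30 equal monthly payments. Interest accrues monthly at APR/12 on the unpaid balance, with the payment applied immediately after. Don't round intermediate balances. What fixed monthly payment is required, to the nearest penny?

Monthly rate r = 27.3%/12 = 2.275% = 0.02275.
Level-payment amortization: P = B₀·r / (1 − (1+r)^(−n)) = 3800.00·0.02275 / (1 − 1.02275^(−30)).
Denominator 1 − (1+r)^(−30) = 0.490768389.
P = 86.45 / 0.490768389 ≈ 176.15.

£176.15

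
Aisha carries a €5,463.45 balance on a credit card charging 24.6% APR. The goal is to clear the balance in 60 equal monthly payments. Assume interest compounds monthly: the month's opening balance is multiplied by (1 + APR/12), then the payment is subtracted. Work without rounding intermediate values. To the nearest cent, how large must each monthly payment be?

€159.08

Monthly rate r = 24.6%/12 = 2.05% = 0.0205.
Level-payment amortization: P = B₀·r / (1 − (1+r)^(−n)) = 5463.45·0.0205 / (1 − 1.0205^(−60)).
Denominator 1 − (1+r)^(−60) = 0.704049242.
P = 112.001 / 0.704049242 ≈ 159.08.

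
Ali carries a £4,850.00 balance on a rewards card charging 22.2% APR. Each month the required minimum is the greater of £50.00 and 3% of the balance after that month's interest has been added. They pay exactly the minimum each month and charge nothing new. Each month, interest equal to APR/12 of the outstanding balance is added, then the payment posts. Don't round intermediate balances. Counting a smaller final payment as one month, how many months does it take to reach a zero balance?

Monthly rate r = 22.2%/12 = 1.85% = 0.0185.
While 3% of the post-interest balance exceeds £50.00, each month B ← (B·(1+r))·(1 − 0.03), i.e. B shrinks by the factor (1+r)·0.97 = 0.98794.
This holds for months 1–90. Entering month 91 the balance is £1,628.14; 3% of the post-interest balance is now below £50.00, so the flat £50.00 minimum applies from here.
From month 91 a fixed £50.00 at rate r clears £1,628.14 in 51 more payments. Total: 90 + 51 = 141 months.

141 months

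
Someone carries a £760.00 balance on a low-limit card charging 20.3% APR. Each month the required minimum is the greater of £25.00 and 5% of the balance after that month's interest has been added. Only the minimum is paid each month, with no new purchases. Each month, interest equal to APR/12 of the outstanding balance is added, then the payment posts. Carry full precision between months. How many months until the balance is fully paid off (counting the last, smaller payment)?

37 months

Monthly rate r = 20.3%/12 = 1.69167% = 0.0169167.
While 5% of the post-interest balance exceeds £25.00, each month B ← (B·(1+r))·(1 − 0.05), i.e. B shrinks by the factor (1+r)·0.95 = 0.96607.
This holds for months 1–13. Entering month 14 the balance is £485.21; 5% of the post-interest balance is now below £25.00, so the flat £25.00 minimum applies from here.
From month 14 a fixed £25.00 at rate r clears £485.21 in 24 more payments. Total: 13 + 24 = 37 months.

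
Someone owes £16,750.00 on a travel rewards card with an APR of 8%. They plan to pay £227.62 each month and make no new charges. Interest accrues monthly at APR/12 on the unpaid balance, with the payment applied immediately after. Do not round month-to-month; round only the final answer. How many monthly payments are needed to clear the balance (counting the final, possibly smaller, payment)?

Monthly rate r = 8%/12 = 0.666667% = 0.00666667.
Recurrence: B ← B·(1+r) − £227.62.
Month 1: interest £111.67; balance after payment £16,634.05.
Month 2: interest £110.89; balance after payment £16,517.32.
Closed form: n = −ln(1 − rB₀/P)/ln(1+r) = −ln(0.50942)/ln(1.00667) ≈ 101.510, so the balance reaches zero during payment 102.

102 payments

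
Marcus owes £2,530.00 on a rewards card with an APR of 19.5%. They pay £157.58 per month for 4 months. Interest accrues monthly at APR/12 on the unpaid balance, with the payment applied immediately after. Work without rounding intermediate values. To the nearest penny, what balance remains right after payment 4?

Monthly rate r = 19.5%/12 = 1.625% = 0.01625.
Each month: B ← B·(1+r) − £157.58.
Month 1: interest £41.11; balance after payment £2,413.53.
Month 2: interest £39.22; balance after payment £2,295.17.
Month 3: interest £37.30; balance after payment £2,174.89.
Month 4: interest £35.34; balance after payment £2,052.65.

£2,052.65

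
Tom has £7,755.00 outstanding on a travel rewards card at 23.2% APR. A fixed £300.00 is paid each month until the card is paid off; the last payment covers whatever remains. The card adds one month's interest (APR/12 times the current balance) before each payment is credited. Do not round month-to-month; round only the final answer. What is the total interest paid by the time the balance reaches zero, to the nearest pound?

Monthly rate r = 23.2%/12 = 1.93333% = 0.0193333.
Payoff takes n = ⌈−ln(1 − rB₀/P)/ln(1+r)⌉ = ⌈36.174⌉ = 37 payments; the last is £52.48.
Total paid = 36·£300.00 + £52.48 = £10,852.48.
Total interest = total paid − principal = £10,852.48 − £7,755.00 = £3,097.48.

£3,097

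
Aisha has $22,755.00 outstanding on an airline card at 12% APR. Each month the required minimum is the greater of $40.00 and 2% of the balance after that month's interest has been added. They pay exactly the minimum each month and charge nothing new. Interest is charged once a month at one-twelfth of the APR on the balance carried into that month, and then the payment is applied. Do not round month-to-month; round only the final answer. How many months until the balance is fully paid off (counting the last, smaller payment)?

307 months

Monthly rate r = 12%/12 = 1% = 0.01.
While 2% of the post-interest balance exceeds $40.00, each month B ← (B·(1+r))·(1 − 0.02), i.e. B shrinks by the factor (1+r)·0.98 = 0.9898.
This holds for months 1–239. Entering month 240 the balance is $1,962.99; 2% of the post-interest balance is now below $40.00, so the flat $40.00 minimum applies from here.
From month 240 a fixed $40.00 at rate r clears $1,962.99 in 68 more payments. Total: 239 + 68 = 307 months.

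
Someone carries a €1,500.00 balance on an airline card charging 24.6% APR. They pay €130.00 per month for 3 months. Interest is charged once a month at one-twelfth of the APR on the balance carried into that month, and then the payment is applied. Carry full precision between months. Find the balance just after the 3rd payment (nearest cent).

Monthly rate r = 24.6%/12 = 2.05% = 0.0205.
Each month: B ← B·(1+r) − €130.00.
Month 1: interest €30.75; balance after payment €1,400.75.
Month 2: interest €28.72; balance after payment €1,299.47.
Month 3: interest €26.64; balance after payment €1,196.10.

€1,196.10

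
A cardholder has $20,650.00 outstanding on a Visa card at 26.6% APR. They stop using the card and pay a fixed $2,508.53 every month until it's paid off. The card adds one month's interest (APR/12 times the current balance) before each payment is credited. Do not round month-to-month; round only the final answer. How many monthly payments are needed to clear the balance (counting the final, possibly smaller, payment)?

Monthly rate r = 26.6%/12 = 2.21667% = 0.0221667.
Recurrence: B ← B·(1+r) − $2,508.53.
Month 1: interest $457.74; balance after payment $18,599.21.
Month 2: interest $412.28; balance after payment $16,502.96.
Closed form: n = −ln(1 − rB₀/P)/ln(1+r) = −ln(0.81753)/ln(1.02217) ≈ 9.189, so the balance reaches zero during payment 10.

10 payments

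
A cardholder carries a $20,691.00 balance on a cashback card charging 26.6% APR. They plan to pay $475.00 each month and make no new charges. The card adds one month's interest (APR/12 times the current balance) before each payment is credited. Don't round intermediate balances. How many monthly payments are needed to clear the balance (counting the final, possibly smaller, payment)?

154 months

Monthly rate r = 26.6%/12 = 2.21667% = 0.0221667.
Recurrence: B ← B·(1+r) − $475.00.
Month 1: interest $458.65; balance after payment $20,674.65.
Month 2: interest $458.29; balance after payment $20,657.94.
Closed form: n = −ln(1 − rB₀/P)/ln(1+r) = −ln(0.03442)/ln(1.02217) ≈ 153.669, so the balance reaches zero during payment 154.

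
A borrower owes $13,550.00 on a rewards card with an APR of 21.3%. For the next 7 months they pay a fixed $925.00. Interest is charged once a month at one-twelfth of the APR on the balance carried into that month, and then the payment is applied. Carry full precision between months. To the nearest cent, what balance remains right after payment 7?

$8,495.76

Monthly rate r = 21.3%/12 = 1.775% = 0.01775.
Each month: B ← B·(1+r) − $925.00.
Month 1: interest $240.51; balance after payment $12,865.51.
Month 2: interest $228.36; balance after payment $12,168.88.
Month 3: interest $216.00; balance after payment $11,459.87.
Month 4: interest $203.41; balance after payment $10,738.29.
Month 5: interest $190.60; balance after payment $10,003.89.
Month 6: interest $177.57; balance after payment $9,256.46.
Month 7: interest $164.30; balance after payment $8,495.76.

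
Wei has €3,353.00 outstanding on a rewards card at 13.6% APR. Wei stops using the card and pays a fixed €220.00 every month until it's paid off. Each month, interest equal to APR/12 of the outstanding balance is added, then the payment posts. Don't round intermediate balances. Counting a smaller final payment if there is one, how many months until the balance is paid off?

Monthly rate r = 13.6%/12 = 1.13333% = 0.0113333.
Recurrence: B ← B·(1+r) − €220.00.
Month 1: interest €38.00; balance after payment €3,171.00.
Month 2: interest €35.94; balance after payment €2,986.94.
Closed form: n = −ln(1 − rB₀/P)/ln(1+r) = −ln(0.82727)/ln(1.01133) ≈ 16.826, so the balance reaches zero during payment 17.

17 payments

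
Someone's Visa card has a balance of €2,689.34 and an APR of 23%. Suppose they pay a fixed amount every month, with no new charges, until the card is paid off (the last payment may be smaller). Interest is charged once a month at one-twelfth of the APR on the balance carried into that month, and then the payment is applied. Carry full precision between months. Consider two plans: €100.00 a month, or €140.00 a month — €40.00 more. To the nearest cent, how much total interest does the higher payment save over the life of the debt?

Monthly rate r = 23%/12 = 1.91667% = 0.0191667.
At €100.00/mo: n = ⌈−ln(1 − rB₀/P)/ln(1+r)⌉ = 39 payments (last €16.50); total interest = total paid − €2,689.34 = €1,127.16.
At €140.00/mo: 25 payments (last €26.08); total interest €696.74.
Interest saved = €1,127.16 − €696.74 = €430.42.

€430.42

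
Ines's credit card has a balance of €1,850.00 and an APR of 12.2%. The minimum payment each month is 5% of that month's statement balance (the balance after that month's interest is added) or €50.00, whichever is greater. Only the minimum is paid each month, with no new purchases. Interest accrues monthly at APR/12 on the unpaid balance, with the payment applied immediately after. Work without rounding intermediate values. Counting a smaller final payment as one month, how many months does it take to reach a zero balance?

38 months

Monthly rate r = 12.2%/12 = 1.01667% = 0.0101667.
While 5% of the post-interest balance exceeds €50.00, each month B ← (B·(1+r))·(1 − 0.05), i.e. B shrinks by the factor (1+r)·0.95 = 0.95966.
This holds for months 1–16. Entering month 17 the balance is €957.28; 5% of the post-interest balance is now below €50.00, so the flat €50.00 minimum applies from here.
From month 17 a fixed €50.00 at rate r clears €957.28 in 22 more payments. Total: 16 + 22 = 38 months.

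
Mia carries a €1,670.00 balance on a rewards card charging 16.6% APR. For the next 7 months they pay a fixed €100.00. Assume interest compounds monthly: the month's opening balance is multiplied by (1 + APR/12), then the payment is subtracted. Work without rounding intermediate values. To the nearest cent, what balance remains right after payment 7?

Monthly rate r = 16.6%/12 = 1.38333% = 0.0138333.
Each month: B ← B·(1+r) − €100.00.
Month 1: interest €23.10; balance after payment €1,593.10.
Month 2: interest €22.04; balance after payment €1,515.14.
Month 3: interest €20.96; balance after payment €1,436.10.
Month 4: interest €19.87; balance after payment €1,355.97.
Month 5: interest €18.76; balance after payment €1,274.72.
Month 6: interest €17.63; balance after payment €1,192.36.
Month 7: interest €16.49; balance after payment €1,108.85.

€1,108.85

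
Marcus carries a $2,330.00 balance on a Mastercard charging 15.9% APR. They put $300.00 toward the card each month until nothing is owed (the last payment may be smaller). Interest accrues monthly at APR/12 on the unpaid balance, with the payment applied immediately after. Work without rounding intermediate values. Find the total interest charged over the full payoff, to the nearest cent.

Monthly rate r = 15.9%/12 = 1.325% = 0.01325.
Payoff takes n = ⌈−ln(1 − rB₀/P)/ln(1+r)⌉ = ⌈8.250⌉ = 9 payments; the last is $75.43.
Total paid = 8·$300.00 + $75.43 = $2,475.43.
Total interest = total paid − principal = $2,475.43 − $2,330.00 = $145.43.

$145.43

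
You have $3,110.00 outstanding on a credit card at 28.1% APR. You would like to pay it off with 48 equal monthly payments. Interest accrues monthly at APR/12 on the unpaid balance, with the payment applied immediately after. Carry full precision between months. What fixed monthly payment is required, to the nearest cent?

$108.57

Monthly rate r = 28.1%/12 = 2.34167% = 0.0234167.
Level-payment amortization: P = B₀·r / (1 − (1+r)^(−n)) = 3110.00·0.0234167 / (1 − 1.02342^(−48)).
Denominator 1 − (1+r)^(−48) = 0.670784174.
P = 72.8258 / 0.670784174 ≈ 108.57.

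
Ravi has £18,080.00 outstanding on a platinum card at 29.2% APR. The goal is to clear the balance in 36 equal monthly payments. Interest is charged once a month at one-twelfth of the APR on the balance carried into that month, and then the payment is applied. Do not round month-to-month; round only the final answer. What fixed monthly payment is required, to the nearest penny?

Monthly rate r = 29.2%/12 = 2.43333% = 0.0243333.
Level-payment amortization: P = B₀·r / (1 − (1+r)^(−n)) = 18080.00·0.0243333 / (1 − 1.02433^(−36)).
Denominator 1 − (1+r)^(−36) = 0.579163887.
P = 439.947 / 0.579163887 ≈ 759.62.

£759.62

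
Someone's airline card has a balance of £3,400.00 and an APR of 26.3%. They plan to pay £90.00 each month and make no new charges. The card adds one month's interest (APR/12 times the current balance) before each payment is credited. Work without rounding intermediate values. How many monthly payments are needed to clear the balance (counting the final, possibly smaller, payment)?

Monthly rate r = 26.3%/12 = 2.19167% = 0.0219167.
Recurrence: B ← B·(1+r) − £90.00.
Month 1: interest £74.52; balance after payment £3,384.52.
Month 2: interest £74.18; balance after payment £3,368.69.
Closed form: n = −ln(1 − rB₀/P)/ln(1+r) = −ln(0.17204)/ln(1.02192) ≈ 81.183, so the balance reaches zero during payment 82.

82 payments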